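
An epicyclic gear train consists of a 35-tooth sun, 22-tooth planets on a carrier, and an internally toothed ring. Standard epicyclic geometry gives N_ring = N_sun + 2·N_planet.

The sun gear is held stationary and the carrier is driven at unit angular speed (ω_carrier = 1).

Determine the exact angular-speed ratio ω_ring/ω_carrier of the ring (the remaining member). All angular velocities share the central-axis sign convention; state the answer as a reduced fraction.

N_ring = 35 + 2·22 = 79
35(ω_s−ω_c) = −79(ω_r−ω_c),  ω_s=0, ω_c=1
ω_r = 1 − (35/79)(0−1) = 114/79
ω_r/ω_c = 114/79

114/79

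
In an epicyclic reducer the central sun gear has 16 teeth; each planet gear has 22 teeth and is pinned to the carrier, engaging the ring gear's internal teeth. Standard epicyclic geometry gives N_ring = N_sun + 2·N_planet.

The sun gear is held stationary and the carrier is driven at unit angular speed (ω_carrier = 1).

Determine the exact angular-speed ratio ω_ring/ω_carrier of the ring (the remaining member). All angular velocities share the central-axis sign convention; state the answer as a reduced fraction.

N_ring = 16 + 2·22 = 60
16(ω_s−ω_c) = −60(ω_r−ω_c),  ω_s=0, ω_c=1
ω_r = 1 − (16/60)(0−1) = 19/15
ω_r/ω_c = 19/15

19/15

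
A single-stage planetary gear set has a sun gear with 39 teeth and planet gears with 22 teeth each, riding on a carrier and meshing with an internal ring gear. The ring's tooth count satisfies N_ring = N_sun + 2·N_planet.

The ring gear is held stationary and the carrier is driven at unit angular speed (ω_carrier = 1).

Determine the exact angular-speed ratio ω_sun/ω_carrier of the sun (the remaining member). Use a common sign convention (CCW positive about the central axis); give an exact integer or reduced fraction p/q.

N_ring = 39 + 2·22 = 83
39(ω_s−ω_c) = −83(ω_r−ω_c),  ω_r=0, ω_c=1
ω_s = 1 − (83/39)(0−1) = 122/39
ω_s/ω_c = 122/39

122/39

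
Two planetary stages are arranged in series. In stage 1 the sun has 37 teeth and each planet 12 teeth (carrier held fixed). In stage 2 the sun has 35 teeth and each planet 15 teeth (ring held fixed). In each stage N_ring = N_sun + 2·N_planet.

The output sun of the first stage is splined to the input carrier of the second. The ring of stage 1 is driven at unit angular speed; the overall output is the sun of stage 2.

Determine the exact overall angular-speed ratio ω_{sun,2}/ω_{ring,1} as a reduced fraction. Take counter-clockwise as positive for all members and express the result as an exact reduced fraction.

Stage 1: N_ring = 37 + 2·12 = 61
Stage 1: 37(ω_s−ω_c) = −61(ω_r−ω_c),  ω_c=0, ω_r=1
Stage 1: ω_s = 0 − (61/37)(1−0) = -61/37
  ⇒ ω_s¹/ω_r¹ = -61/37
Stage 2: N_ring = 35 + 2·15 = 65
Stage 2: 35(ω_s−ω_c) = −65(ω_r−ω_c),  ω_r=0, ω_c=1
Stage 2: ω_s = 1 − (65/35)(0−1) = 20/7
  ⇒ ω_s²/ω_c² = 20/7
Coupling ω_c² = ω_s¹ ⇒ overall = -61/37 × 20/7 = -1220/259

-1220/259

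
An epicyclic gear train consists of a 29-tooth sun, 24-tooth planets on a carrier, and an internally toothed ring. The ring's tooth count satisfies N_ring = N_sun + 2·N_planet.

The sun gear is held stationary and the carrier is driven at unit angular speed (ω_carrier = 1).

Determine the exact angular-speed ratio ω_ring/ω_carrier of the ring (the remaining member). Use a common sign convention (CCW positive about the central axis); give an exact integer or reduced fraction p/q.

N_ring = 29 + 2·24 = 77
29(ω_s−ω_c) = −77(ω_r−ω_c),  ω_s=0, ω_c=1
ω_r = 1 − (29/77)(0−1) = 106/77
ω_r/ω_c = 106/77

106/77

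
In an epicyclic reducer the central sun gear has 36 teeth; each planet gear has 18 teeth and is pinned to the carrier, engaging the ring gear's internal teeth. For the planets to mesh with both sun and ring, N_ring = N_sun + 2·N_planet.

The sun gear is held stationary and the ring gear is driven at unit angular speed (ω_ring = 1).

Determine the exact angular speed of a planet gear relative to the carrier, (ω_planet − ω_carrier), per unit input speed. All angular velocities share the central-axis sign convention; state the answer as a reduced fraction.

N_ring = 36 + 2·18 = 72
36(ω_s−ω_c) = −72(ω_r−ω_c),  ω_s=0, ω_r=1
36(0−ω_c) = −72(1−ω_c)  ⇒  108ω_c = 72  ⇒  ω_c = 2/3
sun–planet: 36·(0−2/3) = −18·(ω_p−ω_c)  ⇒  ω_p−ω_c = −(36/18)·(-2/3) = 4/3

4/3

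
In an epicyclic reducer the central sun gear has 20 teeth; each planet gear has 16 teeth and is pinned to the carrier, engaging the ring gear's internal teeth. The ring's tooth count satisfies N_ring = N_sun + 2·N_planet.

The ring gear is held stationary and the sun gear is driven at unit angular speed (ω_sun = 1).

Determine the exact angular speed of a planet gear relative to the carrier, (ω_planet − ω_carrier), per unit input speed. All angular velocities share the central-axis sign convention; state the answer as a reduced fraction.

N_ring = 20 + 2·16 = 52
20(ω_s−ω_c) = −52(ω_r−ω_c),  ω_r=0, ω_s=1
20(1−ω_c) = −52(0−ω_c)  ⇒  72ω_c = 20  ⇒  ω_c = 5/18
sun–planet: 20·(1−5/18) = −16·(ω_p−ω_c)  ⇒  ω_p−ω_c = −(20/16)·(13/18) = -65/72

-65/72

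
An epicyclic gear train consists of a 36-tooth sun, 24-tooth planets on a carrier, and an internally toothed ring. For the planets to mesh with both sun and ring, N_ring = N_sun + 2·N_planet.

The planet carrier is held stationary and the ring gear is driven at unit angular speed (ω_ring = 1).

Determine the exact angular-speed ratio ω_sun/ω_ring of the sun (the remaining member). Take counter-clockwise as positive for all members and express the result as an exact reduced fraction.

-7/3

N_ring = 36 + 2·24 = 84
36(ω_s−ω_c) = −84(ω_r−ω_c),  ω_c=0, ω_r=1
ω_s = 0 − (84/36)(1−0) = -7/3
ω_s/ω_r = -7/3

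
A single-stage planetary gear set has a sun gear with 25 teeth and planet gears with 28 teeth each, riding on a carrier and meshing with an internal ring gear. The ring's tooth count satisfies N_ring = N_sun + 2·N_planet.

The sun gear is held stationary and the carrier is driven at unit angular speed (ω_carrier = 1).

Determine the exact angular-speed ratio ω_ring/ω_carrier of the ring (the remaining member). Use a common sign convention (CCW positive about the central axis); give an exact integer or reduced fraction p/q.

106/81

N_ring = 25 + 2·28 = 81
25(ω_s−ω_c) = −81(ω_r−ω_c),  ω_s=0, ω_c=1
ω_r = 1 − (25/81)(0−1) = 106/81
ω_r/ω_c = 106/81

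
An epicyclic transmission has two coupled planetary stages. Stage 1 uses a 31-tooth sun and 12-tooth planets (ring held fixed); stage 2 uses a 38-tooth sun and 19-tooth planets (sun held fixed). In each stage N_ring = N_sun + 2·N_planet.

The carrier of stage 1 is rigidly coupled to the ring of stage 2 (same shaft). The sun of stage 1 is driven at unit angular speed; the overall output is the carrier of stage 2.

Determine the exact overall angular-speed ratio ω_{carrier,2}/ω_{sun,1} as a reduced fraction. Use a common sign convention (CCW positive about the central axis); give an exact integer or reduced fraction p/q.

Stage 1: N_ring = 31 + 2·12 = 55
Stage 1: 31(ω_s−ω_c) = −55(ω_r−ω_c),  ω_r=0, ω_s=1
Stage 1: 31(1−ω_c) = −55(0−ω_c)  ⇒  86ω_c = 31  ⇒  ω_c = 31/86
  ⇒ ω_c¹/ω_s¹ = 31/86
Stage 2: N_ring = 38 + 2·19 = 76
Stage 2: 38(ω_s−ω_c) = −76(ω_r−ω_c),  ω_s=0, ω_r=1
Stage 2: 38(0−ω_c) = −76(1−ω_c)  ⇒  114ω_c = 76  ⇒  ω_c = 2/3
  ⇒ ω_c²/ω_r² = 2/3
Coupling ω_r² = ω_c¹ ⇒ overall = 31/86 × 2/3 = 31/129

31/129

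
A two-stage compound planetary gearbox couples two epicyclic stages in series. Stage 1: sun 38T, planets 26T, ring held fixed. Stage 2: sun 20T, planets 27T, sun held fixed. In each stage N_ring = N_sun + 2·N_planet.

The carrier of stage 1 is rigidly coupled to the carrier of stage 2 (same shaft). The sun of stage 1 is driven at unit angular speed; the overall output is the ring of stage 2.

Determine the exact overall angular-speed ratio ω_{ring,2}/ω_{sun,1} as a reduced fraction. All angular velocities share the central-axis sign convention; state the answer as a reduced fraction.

Stage 1: N_ring = 38 + 2·26 = 90
Stage 1: 38(ω_s−ω_c) = −90(ω_r−ω_c),  ω_r=0, ω_s=1
Stage 1: 38(1−ω_c) = −90(0−ω_c)  ⇒  128ω_c = 38  ⇒  ω_c = 19/64
  ⇒ ω_c¹/ω_s¹ = 19/64
Stage 2: N_ring = 20 + 2·27 = 74
Stage 2: 20(ω_s−ω_c) = −74(ω_r−ω_c),  ω_s=0, ω_c=1
Stage 2: ω_r = 1 − (20/74)(0−1) = 47/37
  ⇒ ω_r²/ω_c² = 47/37
Coupling ω_c² = ω_c¹ ⇒ overall = 19/64 × 47/37 = 893/2368

893/2368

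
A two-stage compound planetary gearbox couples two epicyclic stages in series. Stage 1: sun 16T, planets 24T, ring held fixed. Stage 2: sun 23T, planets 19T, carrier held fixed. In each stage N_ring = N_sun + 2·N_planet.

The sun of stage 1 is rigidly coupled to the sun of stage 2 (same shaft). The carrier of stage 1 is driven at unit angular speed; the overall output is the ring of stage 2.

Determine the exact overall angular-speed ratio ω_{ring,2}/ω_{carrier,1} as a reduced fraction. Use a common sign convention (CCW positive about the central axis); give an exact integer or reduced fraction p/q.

-115/61

Stage 1: N_ring = 16 + 2·24 = 64
Stage 1: 16(ω_s−ω_c) = −64(ω_r−ω_c),  ω_r=0, ω_c=1
Stage 1: ω_s = 1 − (64/16)(0−1) = 5
  ⇒ ω_s¹/ω_c¹ = 5
Stage 2: N_ring = 23 + 2·19 = 61
Stage 2: 23(ω_s−ω_c) = −61(ω_r−ω_c),  ω_c=0, ω_s=1
Stage 2: ω_r = 0 − (23/61)(1−0) = -23/61
  ⇒ ω_r²/ω_s² = -23/61
Coupling ω_s² = ω_s¹ ⇒ overall = 5 × -23/61 = -115/61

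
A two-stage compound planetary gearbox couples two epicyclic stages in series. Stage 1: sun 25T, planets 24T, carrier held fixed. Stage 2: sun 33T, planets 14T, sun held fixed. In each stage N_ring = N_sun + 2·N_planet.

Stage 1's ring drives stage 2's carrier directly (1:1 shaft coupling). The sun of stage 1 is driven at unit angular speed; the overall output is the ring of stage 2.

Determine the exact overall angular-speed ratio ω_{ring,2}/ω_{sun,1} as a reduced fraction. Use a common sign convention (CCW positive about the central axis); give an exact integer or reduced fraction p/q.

-2350/4453

Stage 1: N_ring = 25 + 2·24 = 73
Stage 1: 25(ω_s−ω_c) = −73(ω_r−ω_c),  ω_c=0, ω_s=1
Stage 1: ω_r = 0 − (25/73)(1−0) = -25/73
  ⇒ ω_r¹/ω_s¹ = -25/73
Stage 2: N_ring = 33 + 2·14 = 61
Stage 2: 33(ω_s−ω_c) = −61(ω_r−ω_c),  ω_s=0, ω_c=1
Stage 2: ω_r = 1 − (33/61)(0−1) = 94/61
  ⇒ ω_r²/ω_c² = 94/61
Coupling ω_c² = ω_r¹ ⇒ overall = -25/73 × 94/61 = -2350/4453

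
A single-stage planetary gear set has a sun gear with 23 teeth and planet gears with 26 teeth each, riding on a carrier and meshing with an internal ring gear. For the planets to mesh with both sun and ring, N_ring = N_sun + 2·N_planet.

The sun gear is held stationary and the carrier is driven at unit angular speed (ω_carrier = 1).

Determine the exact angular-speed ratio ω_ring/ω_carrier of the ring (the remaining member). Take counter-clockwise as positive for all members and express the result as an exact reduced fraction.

98/75

N_ring = 23 + 2·26 = 75
23(ω_s−ω_c) = −75(ω_r−ω_c),  ω_s=0, ω_c=1
ω_r = 1 − (23/75)(0−1) = 98/75
ω_r/ω_c = 98/75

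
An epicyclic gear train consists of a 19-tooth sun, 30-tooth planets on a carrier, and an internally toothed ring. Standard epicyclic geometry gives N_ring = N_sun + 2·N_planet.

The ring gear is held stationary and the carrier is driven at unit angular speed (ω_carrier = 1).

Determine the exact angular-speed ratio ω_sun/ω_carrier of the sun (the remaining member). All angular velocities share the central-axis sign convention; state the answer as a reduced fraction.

N_ring = 19 + 2·30 = 79
19(ω_s−ω_c) = −79(ω_r−ω_c),  ω_r=0, ω_c=1
ω_s = 1 − (79/19)(0−1) = 98/19
ω_s/ω_c = 98/19

98/19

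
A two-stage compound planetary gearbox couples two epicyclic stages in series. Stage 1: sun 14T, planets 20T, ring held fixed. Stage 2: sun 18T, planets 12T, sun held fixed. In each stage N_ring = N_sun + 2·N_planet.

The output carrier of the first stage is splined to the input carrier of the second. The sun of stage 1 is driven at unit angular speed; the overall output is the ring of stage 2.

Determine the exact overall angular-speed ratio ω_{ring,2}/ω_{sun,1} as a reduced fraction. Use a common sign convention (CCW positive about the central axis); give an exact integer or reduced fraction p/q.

5/17

Stage 1: N_ring = 14 + 2·20 = 54
Stage 1: 14(ω_s−ω_c) = −54(ω_r−ω_c),  ω_r=0, ω_s=1
Stage 1: 14(1−ω_c) = −54(0−ω_c)  ⇒  68ω_c = 14  ⇒  ω_c = 7/34
  ⇒ ω_c¹/ω_s¹ = 7/34
Stage 2: N_ring = 18 + 2·12 = 42
Stage 2: 18(ω_s−ω_c) = −42(ω_r−ω_c),  ω_s=0, ω_c=1
Stage 2: ω_r = 1 − (18/42)(0−1) = 10/7
  ⇒ ω_r²/ω_c² = 10/7
Coupling ω_c² = ω_c¹ ⇒ overall = 7/34 × 10/7 = 5/17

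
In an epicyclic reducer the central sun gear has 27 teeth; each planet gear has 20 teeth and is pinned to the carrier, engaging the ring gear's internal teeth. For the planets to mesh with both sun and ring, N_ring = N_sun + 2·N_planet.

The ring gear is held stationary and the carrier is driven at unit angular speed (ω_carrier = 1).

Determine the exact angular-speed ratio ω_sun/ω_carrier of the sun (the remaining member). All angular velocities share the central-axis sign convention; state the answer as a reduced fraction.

N_ring = 27 + 2·20 = 67
27(ω_s−ω_c) = −67(ω_r−ω_c),  ω_r=0, ω_c=1
ω_s = 1 − (67/27)(0−1) = 94/27
ω_s/ω_c = 94/27

94/27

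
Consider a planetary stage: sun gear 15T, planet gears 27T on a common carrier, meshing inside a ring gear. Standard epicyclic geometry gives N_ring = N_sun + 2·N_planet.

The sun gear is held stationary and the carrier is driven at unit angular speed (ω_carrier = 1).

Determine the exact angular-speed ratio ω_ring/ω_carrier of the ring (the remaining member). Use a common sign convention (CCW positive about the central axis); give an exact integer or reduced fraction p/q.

28/23

N_ring = 15 + 2·27 = 69
15(ω_s−ω_c) = −69(ω_r−ω_c),  ω_s=0, ω_c=1
ω_r = 1 − (15/69)(0−1) = 28/23
ω_r/ω_c = 28/23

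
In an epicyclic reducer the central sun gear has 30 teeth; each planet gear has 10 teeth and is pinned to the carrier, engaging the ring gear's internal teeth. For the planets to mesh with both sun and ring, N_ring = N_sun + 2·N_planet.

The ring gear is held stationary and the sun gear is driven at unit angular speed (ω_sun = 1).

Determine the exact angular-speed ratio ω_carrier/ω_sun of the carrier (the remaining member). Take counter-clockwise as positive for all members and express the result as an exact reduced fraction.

3/8

N_ring = 30 + 2·10 = 50
30(ω_s−ω_c) = −50(ω_r−ω_c),  ω_r=0, ω_s=1
30(1−ω_c) = −50(0−ω_c)  ⇒  80ω_c = 30  ⇒  ω_c = 3/8
ω_c/ω_s = 3/8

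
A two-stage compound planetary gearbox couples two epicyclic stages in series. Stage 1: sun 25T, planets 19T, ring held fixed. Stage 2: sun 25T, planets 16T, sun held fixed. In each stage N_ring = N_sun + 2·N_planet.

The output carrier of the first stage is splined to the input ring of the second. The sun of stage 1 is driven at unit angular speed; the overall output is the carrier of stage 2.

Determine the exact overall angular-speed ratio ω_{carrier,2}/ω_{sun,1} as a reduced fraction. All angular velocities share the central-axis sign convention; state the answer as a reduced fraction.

1425/7216

Stage 1: N_ring = 25 + 2·19 = 63
Stage 1: 25(ω_s−ω_c) = −63(ω_r−ω_c),  ω_r=0, ω_s=1
Stage 1: 25(1−ω_c) = −63(0−ω_c)  ⇒  88ω_c = 25  ⇒  ω_c = 25/88
  ⇒ ω_c¹/ω_s¹ = 25/88
Stage 2: N_ring = 25 + 2·16 = 57
Stage 2: 25(ω_s−ω_c) = −57(ω_r−ω_c),  ω_s=0, ω_r=1
Stage 2: 25(0−ω_c) = −57(1−ω_c)  ⇒  82ω_c = 57  ⇒  ω_c = 57/82
  ⇒ ω_c²/ω_r² = 57/82
Coupling ω_r² = ω_c¹ ⇒ overall = 25/88 × 57/82 = 1425/7216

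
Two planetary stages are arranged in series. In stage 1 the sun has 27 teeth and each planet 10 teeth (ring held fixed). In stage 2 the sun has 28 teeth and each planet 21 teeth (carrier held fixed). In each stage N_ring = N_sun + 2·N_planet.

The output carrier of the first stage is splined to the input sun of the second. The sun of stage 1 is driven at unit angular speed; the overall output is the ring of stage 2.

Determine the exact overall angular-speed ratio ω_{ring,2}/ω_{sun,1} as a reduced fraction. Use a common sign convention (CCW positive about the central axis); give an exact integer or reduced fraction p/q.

-27/185

Stage 1: N_ring = 27 + 2·10 = 47
Stage 1: 27(ω_s−ω_c) = −47(ω_r−ω_c),  ω_r=0, ω_s=1
Stage 1: 27(1−ω_c) = −47(0−ω_c)  ⇒  74ω_c = 27  ⇒  ω_c = 27/74
  ⇒ ω_c¹/ω_s¹ = 27/74
Stage 2: N_ring = 28 + 2·21 = 70
Stage 2: 28(ω_s−ω_c) = −70(ω_r−ω_c),  ω_c=0, ω_s=1
Stage 2: ω_r = 0 − (28/70)(1−0) = -2/5
  ⇒ ω_r²/ω_s² = -2/5
Coupling ω_s² = ω_c¹ ⇒ overall = 27/74 × -2/5 = -27/185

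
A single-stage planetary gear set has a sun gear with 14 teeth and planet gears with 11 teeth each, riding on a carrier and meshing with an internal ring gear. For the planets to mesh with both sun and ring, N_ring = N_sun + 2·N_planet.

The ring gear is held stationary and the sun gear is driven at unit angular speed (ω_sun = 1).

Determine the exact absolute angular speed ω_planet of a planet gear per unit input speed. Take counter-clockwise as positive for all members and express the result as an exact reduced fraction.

N_ring = 14 + 2·11 = 36
14(ω_s−ω_c) = −36(ω_r−ω_c),  ω_r=0, ω_s=1
14(1−ω_c) = −36(0−ω_c)  ⇒  50ω_c = 14  ⇒  ω_c = 7/25
sun–planet: 14·(1−7/25) = −11·(ω_p−ω_c)  ⇒  ω_p−ω_c = −(14/11)·(18/25) = -252/275
ω_p = 7/25 − 252/275 = -7/11

-7/11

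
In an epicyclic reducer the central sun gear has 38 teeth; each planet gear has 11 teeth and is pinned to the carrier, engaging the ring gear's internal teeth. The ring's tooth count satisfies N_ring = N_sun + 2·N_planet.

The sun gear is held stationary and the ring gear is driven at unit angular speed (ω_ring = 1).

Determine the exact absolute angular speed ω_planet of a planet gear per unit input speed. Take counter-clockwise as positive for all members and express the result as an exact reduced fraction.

N_ring = 38 + 2·11 = 60
38(ω_s−ω_c) = −60(ω_r−ω_c),  ω_s=0, ω_r=1
38(0−ω_c) = −60(1−ω_c)  ⇒  98ω_c = 60  ⇒  ω_c = 30/49
sun–planet: 38·(0−30/49) = −11·(ω_p−ω_c)  ⇒  ω_p−ω_c = −(38/11)·(-30/49) = 1140/539
ω_p = 30/49 + 1140/539 = 30/11

30/11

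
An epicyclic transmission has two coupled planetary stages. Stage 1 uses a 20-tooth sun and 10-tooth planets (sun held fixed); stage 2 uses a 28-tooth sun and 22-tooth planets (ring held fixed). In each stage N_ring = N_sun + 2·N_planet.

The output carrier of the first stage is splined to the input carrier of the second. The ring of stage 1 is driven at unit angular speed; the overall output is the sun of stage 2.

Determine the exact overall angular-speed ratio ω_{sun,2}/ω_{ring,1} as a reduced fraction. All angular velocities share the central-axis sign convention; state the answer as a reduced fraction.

Stage 1: N_ring = 20 + 2·10 = 40
Stage 1: 20(ω_s−ω_c) = −40(ω_r−ω_c),  ω_s=0, ω_r=1
Stage 1: 20(0−ω_c) = −40(1−ω_c)  ⇒  60ω_c = 40  ⇒  ω_c = 2/3
  ⇒ ω_c¹/ω_r¹ = 2/3
Stage 2: N_ring = 28 + 2·22 = 72
Stage 2: 28(ω_s−ω_c) = −72(ω_r−ω_c),  ω_r=0, ω_c=1
Stage 2: ω_s = 1 − (72/28)(0−1) = 25/7
  ⇒ ω_s²/ω_c² = 25/7
Coupling ω_c² = ω_c¹ ⇒ overall = 2/3 × 25/7 = 50/21

50/21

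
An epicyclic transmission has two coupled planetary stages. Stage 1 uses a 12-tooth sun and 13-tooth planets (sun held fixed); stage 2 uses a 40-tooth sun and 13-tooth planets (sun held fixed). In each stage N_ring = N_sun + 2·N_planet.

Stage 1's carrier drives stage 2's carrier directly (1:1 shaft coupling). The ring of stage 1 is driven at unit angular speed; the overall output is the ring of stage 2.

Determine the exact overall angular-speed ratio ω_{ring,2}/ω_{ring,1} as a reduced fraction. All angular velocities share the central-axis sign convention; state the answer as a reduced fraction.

1007/825

Stage 1: N_ring = 12 + 2·13 = 38
Stage 1: 12(ω_s−ω_c) = −38(ω_r−ω_c),  ω_s=0, ω_r=1
Stage 1: 12(0−ω_c) = −38(1−ω_c)  ⇒  50ω_c = 38  ⇒  ω_c = 19/25
  ⇒ ω_c¹/ω_r¹ = 19/25
Stage 2: N_ring = 40 + 2·13 = 66
Stage 2: 40(ω_s−ω_c) = −66(ω_r−ω_c),  ω_s=0, ω_c=1
Stage 2: ω_r = 1 − (40/66)(0−1) = 53/33
  ⇒ ω_r²/ω_c² = 53/33
Coupling ω_c² = ω_c¹ ⇒ overall = 19/25 × 53/33 = 1007/825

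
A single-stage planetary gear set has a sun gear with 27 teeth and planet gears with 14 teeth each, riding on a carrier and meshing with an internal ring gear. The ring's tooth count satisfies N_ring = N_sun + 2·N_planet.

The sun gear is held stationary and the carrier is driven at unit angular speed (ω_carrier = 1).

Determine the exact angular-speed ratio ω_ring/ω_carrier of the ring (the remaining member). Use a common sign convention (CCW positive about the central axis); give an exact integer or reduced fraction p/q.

N_ring = 27 + 2·14 = 55
27(ω_s−ω_c) = −55(ω_r−ω_c),  ω_s=0, ω_c=1
ω_r = 1 − (27/55)(0−1) = 82/55
ω_r/ω_c = 82/55

82/55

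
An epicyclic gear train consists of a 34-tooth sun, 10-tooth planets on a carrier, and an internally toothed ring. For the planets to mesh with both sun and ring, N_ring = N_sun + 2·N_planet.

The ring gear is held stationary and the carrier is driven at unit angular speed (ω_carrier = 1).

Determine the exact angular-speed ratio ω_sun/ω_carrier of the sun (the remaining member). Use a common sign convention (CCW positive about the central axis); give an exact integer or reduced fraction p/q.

44/17

N_ring = 34 + 2·10 = 54
34(ω_s−ω_c) = −54(ω_r−ω_c),  ω_r=0, ω_c=1
ω_s = 1 − (54/34)(0−1) = 44/17
ω_s/ω_c = 44/17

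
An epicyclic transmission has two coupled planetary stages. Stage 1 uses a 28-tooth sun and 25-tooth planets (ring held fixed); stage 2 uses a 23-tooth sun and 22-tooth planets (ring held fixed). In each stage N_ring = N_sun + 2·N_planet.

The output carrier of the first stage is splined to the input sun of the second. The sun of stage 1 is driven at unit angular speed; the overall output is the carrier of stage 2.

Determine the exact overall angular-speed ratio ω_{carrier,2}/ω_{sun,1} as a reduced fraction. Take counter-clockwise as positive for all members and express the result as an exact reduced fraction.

161/2385

Stage 1: N_ring = 28 + 2·25 = 78
Stage 1: 28(ω_s−ω_c) = −78(ω_r−ω_c),  ω_r=0, ω_s=1
Stage 1: 28(1−ω_c) = −78(0−ω_c)  ⇒  106ω_c = 28  ⇒  ω_c = 14/53
  ⇒ ω_c¹/ω_s¹ = 14/53
Stage 2: N_ring = 23 + 2·22 = 67
Stage 2: 23(ω_s−ω_c) = −67(ω_r−ω_c),  ω_r=0, ω_s=1
Stage 2: 23(1−ω_c) = −67(0−ω_c)  ⇒  90ω_c = 23  ⇒  ω_c = 23/90
  ⇒ ω_c²/ω_s² = 23/90
Coupling ω_s² = ω_c¹ ⇒ overall = 14/53 × 23/90 = 161/2385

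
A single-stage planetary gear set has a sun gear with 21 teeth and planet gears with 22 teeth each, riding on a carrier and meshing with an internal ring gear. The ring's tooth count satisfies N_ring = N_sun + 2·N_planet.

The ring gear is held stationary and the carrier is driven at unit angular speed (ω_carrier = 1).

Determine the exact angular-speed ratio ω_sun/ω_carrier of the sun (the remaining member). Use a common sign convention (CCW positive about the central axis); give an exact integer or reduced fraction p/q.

86/21

N_ring = 21 + 2·22 = 65
21(ω_s−ω_c) = −65(ω_r−ω_c),  ω_r=0, ω_c=1
ω_s = 1 − (65/21)(0−1) = 86/21
ω_s/ω_c = 86/21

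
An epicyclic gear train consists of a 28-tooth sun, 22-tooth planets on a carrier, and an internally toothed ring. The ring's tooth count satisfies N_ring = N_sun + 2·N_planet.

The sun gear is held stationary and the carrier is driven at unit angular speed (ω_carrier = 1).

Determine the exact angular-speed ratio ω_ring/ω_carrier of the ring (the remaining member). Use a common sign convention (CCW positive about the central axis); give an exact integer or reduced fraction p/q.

N_ring = 28 + 2·22 = 72
28(ω_s−ω_c) = −72(ω_r−ω_c),  ω_s=0, ω_c=1
ω_r = 1 − (28/72)(0−1) = 25/18
ω_r/ω_c = 25/18

25/18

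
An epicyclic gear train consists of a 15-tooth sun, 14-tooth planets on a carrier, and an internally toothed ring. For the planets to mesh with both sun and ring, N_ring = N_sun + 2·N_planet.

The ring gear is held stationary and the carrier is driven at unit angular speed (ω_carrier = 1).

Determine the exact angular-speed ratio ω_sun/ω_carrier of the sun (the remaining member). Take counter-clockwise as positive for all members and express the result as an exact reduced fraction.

58/15

N_ring = 15 + 2·14 = 43
15(ω_s−ω_c) = −43(ω_r−ω_c),  ω_r=0, ω_c=1
ω_s = 1 − (43/15)(0−1) = 58/15
ω_s/ω_c = 58/15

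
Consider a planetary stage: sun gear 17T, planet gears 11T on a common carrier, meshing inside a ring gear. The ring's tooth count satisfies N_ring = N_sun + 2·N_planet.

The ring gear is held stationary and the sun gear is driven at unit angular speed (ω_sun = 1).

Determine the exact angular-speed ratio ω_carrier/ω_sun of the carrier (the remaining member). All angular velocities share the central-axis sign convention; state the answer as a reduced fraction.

17/56

N_ring = 17 + 2·11 = 39
17(ω_s−ω_c) = −39(ω_r−ω_c),  ω_r=0, ω_s=1
17(1−ω_c) = −39(0−ω_c)  ⇒  56ω_c = 17  ⇒  ω_c = 17/56
ω_c/ω_s = 17/56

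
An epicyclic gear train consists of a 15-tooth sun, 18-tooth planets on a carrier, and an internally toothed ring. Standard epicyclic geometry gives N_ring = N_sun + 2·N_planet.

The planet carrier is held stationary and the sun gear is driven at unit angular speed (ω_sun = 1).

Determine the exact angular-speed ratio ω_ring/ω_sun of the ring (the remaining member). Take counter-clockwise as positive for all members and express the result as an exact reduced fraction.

N_ring = 15 + 2·18 = 51
15(ω_s−ω_c) = −51(ω_r−ω_c),  ω_c=0, ω_s=1
ω_r = 0 − (15/51)(1−0) = -5/17
ω_r/ω_s = -5/17

-5/17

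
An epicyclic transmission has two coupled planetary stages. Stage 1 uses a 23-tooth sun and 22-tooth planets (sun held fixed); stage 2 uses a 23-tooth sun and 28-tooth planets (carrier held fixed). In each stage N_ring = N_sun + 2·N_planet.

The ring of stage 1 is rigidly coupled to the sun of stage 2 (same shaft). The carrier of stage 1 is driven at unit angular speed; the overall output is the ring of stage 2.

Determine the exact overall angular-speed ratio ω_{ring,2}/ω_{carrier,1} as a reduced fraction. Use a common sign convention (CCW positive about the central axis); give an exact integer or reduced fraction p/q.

-2070/5293

Stage 1: N_ring = 23 + 2·22 = 67
Stage 1: 23(ω_s−ω_c) = −67(ω_r−ω_c),  ω_s=0, ω_c=1
Stage 1: ω_r = 1 − (23/67)(0−1) = 90/67
  ⇒ ω_r¹/ω_c¹ = 90/67
Stage 2: N_ring = 23 + 2·28 = 79
Stage 2: 23(ω_s−ω_c) = −79(ω_r−ω_c),  ω_c=0, ω_s=1
Stage 2: ω_r = 0 − (23/79)(1−0) = -23/79
  ⇒ ω_r²/ω_s² = -23/79
Coupling ω_s² = ω_r¹ ⇒ overall = 90/67 × -23/79 = -2070/5293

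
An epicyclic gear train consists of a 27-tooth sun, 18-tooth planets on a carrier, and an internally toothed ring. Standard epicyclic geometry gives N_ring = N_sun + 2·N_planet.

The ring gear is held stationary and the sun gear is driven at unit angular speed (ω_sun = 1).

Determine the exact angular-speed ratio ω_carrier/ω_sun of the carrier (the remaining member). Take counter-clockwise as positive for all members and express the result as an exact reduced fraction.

N_ring = 27 + 2·18 = 63
27(ω_s−ω_c) = −63(ω_r−ω_c),  ω_r=0, ω_s=1
27(1−ω_c) = −63(0−ω_c)  ⇒  90ω_c = 27  ⇒  ω_c = 3/10
ω_c/ω_s = 3/10

3/10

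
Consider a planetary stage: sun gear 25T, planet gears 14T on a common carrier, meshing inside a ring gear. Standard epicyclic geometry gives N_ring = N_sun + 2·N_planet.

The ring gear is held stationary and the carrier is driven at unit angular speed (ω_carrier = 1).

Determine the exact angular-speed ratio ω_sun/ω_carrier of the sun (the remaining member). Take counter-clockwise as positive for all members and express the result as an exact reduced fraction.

78/25

N_ring = 25 + 2·14 = 53
25(ω_s−ω_c) = −53(ω_r−ω_c),  ω_r=0, ω_c=1
ω_s = 1 − (53/25)(0−1) = 78/25
ω_s/ω_c = 78/25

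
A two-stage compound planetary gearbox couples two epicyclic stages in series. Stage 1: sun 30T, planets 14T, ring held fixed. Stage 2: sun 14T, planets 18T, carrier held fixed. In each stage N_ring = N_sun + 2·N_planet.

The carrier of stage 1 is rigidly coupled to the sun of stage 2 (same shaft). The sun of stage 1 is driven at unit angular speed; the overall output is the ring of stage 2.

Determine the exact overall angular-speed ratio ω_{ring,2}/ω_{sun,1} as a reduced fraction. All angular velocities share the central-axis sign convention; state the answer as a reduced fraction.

-21/220

Stage 1: N_ring = 30 + 2·14 = 58
Stage 1: 30(ω_s−ω_c) = −58(ω_r−ω_c),  ω_r=0, ω_s=1
Stage 1: 30(1−ω_c) = −58(0−ω_c)  ⇒  88ω_c = 30  ⇒  ω_c = 15/44
  ⇒ ω_c¹/ω_s¹ = 15/44
Stage 2: N_ring = 14 + 2·18 = 50
Stage 2: 14(ω_s−ω_c) = −50(ω_r−ω_c),  ω_c=0, ω_s=1
Stage 2: ω_r = 0 − (14/50)(1−0) = -7/25
  ⇒ ω_r²/ω_s² = -7/25
Coupling ω_s² = ω_c¹ ⇒ overall = 15/44 × -7/25 = -21/220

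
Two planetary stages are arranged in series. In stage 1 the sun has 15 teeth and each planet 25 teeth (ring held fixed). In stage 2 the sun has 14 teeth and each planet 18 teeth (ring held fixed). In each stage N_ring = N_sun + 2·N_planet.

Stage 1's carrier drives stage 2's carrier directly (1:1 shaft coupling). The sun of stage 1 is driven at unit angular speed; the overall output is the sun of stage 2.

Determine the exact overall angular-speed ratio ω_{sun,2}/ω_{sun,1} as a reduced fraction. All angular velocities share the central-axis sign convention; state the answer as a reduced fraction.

Stage 1: N_ring = 15 + 2·25 = 65
Stage 1: 15(ω_s−ω_c) = −65(ω_r−ω_c),  ω_r=0, ω_s=1
Stage 1: 15(1−ω_c) = −65(0−ω_c)  ⇒  80ω_c = 15  ⇒  ω_c = 3/16
  ⇒ ω_c¹/ω_s¹ = 3/16
Stage 2: N_ring = 14 + 2·18 = 50
Stage 2: 14(ω_s−ω_c) = −50(ω_r−ω_c),  ω_r=0, ω_c=1
Stage 2: ω_s = 1 − (50/14)(0−1) = 32/7
  ⇒ ω_s²/ω_c² = 32/7
Coupling ω_c² = ω_c¹ ⇒ overall = 3/16 × 32/7 = 6/7

6/7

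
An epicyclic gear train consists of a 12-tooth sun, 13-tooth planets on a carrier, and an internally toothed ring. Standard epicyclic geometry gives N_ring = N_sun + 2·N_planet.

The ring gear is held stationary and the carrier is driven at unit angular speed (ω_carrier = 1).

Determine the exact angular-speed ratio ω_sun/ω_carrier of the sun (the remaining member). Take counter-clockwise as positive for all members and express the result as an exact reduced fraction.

N_ring = 12 + 2·13 = 38
12(ω_s−ω_c) = −38(ω_r−ω_c),  ω_r=0, ω_c=1
ω_s = 1 − (38/12)(0−1) = 25/6
ω_s/ω_c = 25/6

25/6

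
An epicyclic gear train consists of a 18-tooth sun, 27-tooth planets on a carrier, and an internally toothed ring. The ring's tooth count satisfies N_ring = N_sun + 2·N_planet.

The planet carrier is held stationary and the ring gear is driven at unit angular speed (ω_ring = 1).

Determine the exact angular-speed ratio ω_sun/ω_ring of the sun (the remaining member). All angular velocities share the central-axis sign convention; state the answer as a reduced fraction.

N_ring = 18 + 2·27 = 72
18(ω_s−ω_c) = −72(ω_r−ω_c),  ω_c=0, ω_r=1
ω_s = 0 − (72/18)(1−0) = -4
ω_s/ω_r = -4

-4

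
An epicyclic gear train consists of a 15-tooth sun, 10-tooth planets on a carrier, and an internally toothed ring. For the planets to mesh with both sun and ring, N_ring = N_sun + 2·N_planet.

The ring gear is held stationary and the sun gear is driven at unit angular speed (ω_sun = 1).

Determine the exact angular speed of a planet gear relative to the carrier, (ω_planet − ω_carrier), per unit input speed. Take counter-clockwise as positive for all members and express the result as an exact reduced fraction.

-21/20

N_ring = 15 + 2·10 = 35
15(ω_s−ω_c) = −35(ω_r−ω_c),  ω_r=0, ω_s=1
15(1−ω_c) = −35(0−ω_c)  ⇒  50ω_c = 15  ⇒  ω_c = 3/10
sun–planet: 15·(1−3/10) = −10·(ω_p−ω_c)  ⇒  ω_p−ω_c = −(15/10)·(7/10) = -21/20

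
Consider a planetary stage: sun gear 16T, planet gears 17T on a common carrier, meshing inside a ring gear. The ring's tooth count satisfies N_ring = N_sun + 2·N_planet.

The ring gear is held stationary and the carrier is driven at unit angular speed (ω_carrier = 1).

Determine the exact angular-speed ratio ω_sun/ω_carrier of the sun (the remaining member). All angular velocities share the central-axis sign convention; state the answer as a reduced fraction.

N_ring = 16 + 2·17 = 50
16(ω_s−ω_c) = −50(ω_r−ω_c),  ω_r=0, ω_c=1
ω_s = 1 − (50/16)(0−1) = 33/8
ω_s/ω_c = 33/8

33/8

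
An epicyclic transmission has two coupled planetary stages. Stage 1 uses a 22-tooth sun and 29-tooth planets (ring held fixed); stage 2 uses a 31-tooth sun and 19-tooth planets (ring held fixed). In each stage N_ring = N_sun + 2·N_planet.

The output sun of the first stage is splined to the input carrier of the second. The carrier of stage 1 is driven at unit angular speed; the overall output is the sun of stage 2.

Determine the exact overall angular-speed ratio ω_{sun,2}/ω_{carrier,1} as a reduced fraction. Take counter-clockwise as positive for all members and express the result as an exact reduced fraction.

5100/341

Stage 1: N_ring = 22 + 2·29 = 80
Stage 1: 22(ω_s−ω_c) = −80(ω_r−ω_c),  ω_r=0, ω_c=1
Stage 1: ω_s = 1 − (80/22)(0−1) = 51/11
  ⇒ ω_s¹/ω_c¹ = 51/11
Stage 2: N_ring = 31 + 2·19 = 69
Stage 2: 31(ω_s−ω_c) = −69(ω_r−ω_c),  ω_r=0, ω_c=1
Stage 2: ω_s = 1 − (69/31)(0−1) = 100/31
  ⇒ ω_s²/ω_c² = 100/31
Coupling ω_c² = ω_s¹ ⇒ overall = 51/11 × 100/31 = 5100/341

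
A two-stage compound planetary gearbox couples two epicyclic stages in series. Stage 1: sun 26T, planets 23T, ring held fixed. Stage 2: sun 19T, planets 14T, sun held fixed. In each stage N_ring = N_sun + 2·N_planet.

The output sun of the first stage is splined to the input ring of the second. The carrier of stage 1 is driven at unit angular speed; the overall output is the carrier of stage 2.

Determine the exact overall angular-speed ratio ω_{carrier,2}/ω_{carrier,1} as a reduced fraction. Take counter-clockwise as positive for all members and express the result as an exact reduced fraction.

Stage 1: N_ring = 26 + 2·23 = 72
Stage 1: 26(ω_s−ω_c) = −72(ω_r−ω_c),  ω_r=0, ω_c=1
Stage 1: ω_s = 1 − (72/26)(0−1) = 49/13
  ⇒ ω_s¹/ω_c¹ = 49/13
Stage 2: N_ring = 19 + 2·14 = 47
Stage 2: 19(ω_s−ω_c) = −47(ω_r−ω_c),  ω_s=0, ω_r=1
Stage 2: 19(0−ω_c) = −47(1−ω_c)  ⇒  66ω_c = 47  ⇒  ω_c = 47/66
  ⇒ ω_c²/ω_r² = 47/66
Coupling ω_r² = ω_s¹ ⇒ overall = 49/13 × 47/66 = 2303/858

2303/858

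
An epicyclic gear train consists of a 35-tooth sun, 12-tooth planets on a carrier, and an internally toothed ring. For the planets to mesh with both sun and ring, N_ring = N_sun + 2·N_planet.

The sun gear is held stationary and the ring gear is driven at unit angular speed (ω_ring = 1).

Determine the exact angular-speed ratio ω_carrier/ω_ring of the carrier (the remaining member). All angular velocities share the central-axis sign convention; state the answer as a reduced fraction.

N_ring = 35 + 2·12 = 59
35(ω_s−ω_c) = −59(ω_r−ω_c),  ω_s=0, ω_r=1
35(0−ω_c) = −59(1−ω_c)  ⇒  94ω_c = 59  ⇒  ω_c = 59/94
ω_c/ω_r = 59/94

59/94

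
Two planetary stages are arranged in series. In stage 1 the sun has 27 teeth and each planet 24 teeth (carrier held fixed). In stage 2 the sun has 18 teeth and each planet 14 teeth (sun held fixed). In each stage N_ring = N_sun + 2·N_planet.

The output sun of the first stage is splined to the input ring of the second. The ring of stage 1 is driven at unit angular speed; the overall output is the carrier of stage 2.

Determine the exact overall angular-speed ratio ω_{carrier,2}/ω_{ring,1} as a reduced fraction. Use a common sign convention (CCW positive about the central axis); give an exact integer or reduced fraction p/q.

Stage 1: N_ring = 27 + 2·24 = 75
Stage 1: 27(ω_s−ω_c) = −75(ω_r−ω_c),  ω_c=0, ω_r=1
Stage 1: ω_s = 0 − (75/27)(1−0) = -25/9
  ⇒ ω_s¹/ω_r¹ = -25/9
Stage 2: N_ring = 18 + 2·14 = 46
Stage 2: 18(ω_s−ω_c) = −46(ω_r−ω_c),  ω_s=0, ω_r=1
Stage 2: 18(0−ω_c) = −46(1−ω_c)  ⇒  64ω_c = 46  ⇒  ω_c = 23/32
  ⇒ ω_c²/ω_r² = 23/32
Coupling ω_r² = ω_s¹ ⇒ overall = -25/9 × 23/32 = -575/288

-575/288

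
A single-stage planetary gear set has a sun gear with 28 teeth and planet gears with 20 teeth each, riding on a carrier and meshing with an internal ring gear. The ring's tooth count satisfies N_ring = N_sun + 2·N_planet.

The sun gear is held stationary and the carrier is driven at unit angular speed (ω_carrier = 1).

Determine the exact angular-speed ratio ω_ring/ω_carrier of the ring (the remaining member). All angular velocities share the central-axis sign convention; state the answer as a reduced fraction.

24/17

N_ring = 28 + 2·20 = 68
28(ω_s−ω_c) = −68(ω_r−ω_c),  ω_s=0, ω_c=1
ω_r = 1 − (28/68)(0−1) = 24/17
ω_r/ω_c = 24/17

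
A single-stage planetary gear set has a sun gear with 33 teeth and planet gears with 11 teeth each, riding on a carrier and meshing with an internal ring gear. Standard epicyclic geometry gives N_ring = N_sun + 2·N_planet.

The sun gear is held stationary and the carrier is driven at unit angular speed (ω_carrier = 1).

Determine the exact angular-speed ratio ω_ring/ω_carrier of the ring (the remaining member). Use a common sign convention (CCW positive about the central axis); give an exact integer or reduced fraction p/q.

8/5

N_ring = 33 + 2·11 = 55
33(ω_s−ω_c) = −55(ω_r−ω_c),  ω_s=0, ω_c=1
ω_r = 1 − (33/55)(0−1) = 8/5
ω_r/ω_c = 8/5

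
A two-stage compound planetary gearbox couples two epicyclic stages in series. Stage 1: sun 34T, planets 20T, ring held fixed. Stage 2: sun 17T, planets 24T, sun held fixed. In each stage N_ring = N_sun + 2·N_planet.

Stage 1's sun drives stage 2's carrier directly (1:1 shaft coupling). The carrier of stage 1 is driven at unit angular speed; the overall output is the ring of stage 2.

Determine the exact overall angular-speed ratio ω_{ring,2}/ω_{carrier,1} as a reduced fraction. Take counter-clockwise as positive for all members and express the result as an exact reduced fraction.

4428/1105

Stage 1: N_ring = 34 + 2·20 = 74
Stage 1: 34(ω_s−ω_c) = −74(ω_r−ω_c),  ω_r=0, ω_c=1
Stage 1: ω_s = 1 − (74/34)(0−1) = 54/17
  ⇒ ω_s¹/ω_c¹ = 54/17
Stage 2: N_ring = 17 + 2·24 = 65
Stage 2: 17(ω_s−ω_c) = −65(ω_r−ω_c),  ω_s=0, ω_c=1
Stage 2: ω_r = 1 − (17/65)(0−1) = 82/65
  ⇒ ω_r²/ω_c² = 82/65
Coupling ω_c² = ω_s¹ ⇒ overall = 54/17 × 82/65 = 4428/1105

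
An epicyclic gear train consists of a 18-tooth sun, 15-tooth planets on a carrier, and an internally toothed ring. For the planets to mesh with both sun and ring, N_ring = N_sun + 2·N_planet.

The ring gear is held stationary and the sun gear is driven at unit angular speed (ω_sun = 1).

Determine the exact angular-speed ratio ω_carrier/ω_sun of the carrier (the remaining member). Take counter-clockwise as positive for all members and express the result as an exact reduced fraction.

3/11

N_ring = 18 + 2·15 = 48
18(ω_s−ω_c) = −48(ω_r−ω_c),  ω_r=0, ω_s=1
18(1−ω_c) = −48(0−ω_c)  ⇒  66ω_c = 18  ⇒  ω_c = 3/11
ω_c/ω_s = 3/11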